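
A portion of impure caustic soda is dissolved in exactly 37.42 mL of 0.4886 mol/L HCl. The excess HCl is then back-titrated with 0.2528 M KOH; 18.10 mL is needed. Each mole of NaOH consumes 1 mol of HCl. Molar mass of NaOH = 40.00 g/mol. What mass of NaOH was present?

0.548 g

Total n(HCl) added = 0.4886 x 0.03742 = 0.01828 mol.
n(KOH) used = 0.2528 x 0.01810 = 0.004576 mol, which equals the excess n(HCl).
So n(HCl) consumed by the sample = 0.01828 - 0.004576 = 0.01371 mol.
n(NaOH) = 0.01371 / 1 = 0.01371 mol.
mass = 0.01371 mol x 40.00 g/mol = 0.548 g.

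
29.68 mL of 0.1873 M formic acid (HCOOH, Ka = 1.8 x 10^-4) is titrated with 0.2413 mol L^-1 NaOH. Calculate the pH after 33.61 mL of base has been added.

n(acid) = 0.1873 x 0.02968 = 0.005559 mol; n(NaOH) added = 0.2413 x 0.03361 = 0.008110 mol.
Base is in excess by 0.008110 - 0.005559 = 0.002551 mol in a total volume of 0.06329 L.
[OH^-] = 0.002551/0.06329 = 0.04031 M, so pOH = 1.39 and pH = 14.00 - 1.39 = 12.61.

12.61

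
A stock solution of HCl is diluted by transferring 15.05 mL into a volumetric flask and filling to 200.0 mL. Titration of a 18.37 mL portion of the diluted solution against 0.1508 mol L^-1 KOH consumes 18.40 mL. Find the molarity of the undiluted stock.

n(KOH) = 0.1508 x 0.01840 = 0.002775 mol.
n(HCl) in the aliquot = 0.002775 mol.
[diluted HCl] = 0.002775 / 0.01837 = 0.1510 M.
Dilution factor = 200.0/15.05 = 13.29, so [stock] = 0.1510 x 13.29 = 2.01 M.

2.01 M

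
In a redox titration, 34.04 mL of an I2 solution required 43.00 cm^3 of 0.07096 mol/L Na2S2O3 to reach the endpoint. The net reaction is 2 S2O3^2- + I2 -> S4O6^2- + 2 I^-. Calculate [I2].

0.0448 M

n(Na2S2O3) = 0.07096 x 0.04300 = 0.003051 mol.
From the balanced equation, 2 mol Na2S2O3 reacts with 1 mol I2, so n(I2) = 0.003051 x 1/2 = 0.001526 mol.
[I2] = 0.001526 / 0.03404 L = 0.0448 M.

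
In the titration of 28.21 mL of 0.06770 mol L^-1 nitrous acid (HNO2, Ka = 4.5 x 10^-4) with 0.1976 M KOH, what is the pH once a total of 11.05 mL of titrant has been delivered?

n(acid) = 0.06770 x 0.02821 = 0.001910 mol; n(KOH) added = 0.1976 x 0.01105 = 0.002183 mol.
Base is in excess by 0.002183 - 0.001910 = 0.0002737 mol in a total volume of 0.03926 L.
[OH^-] = 0.0002737/0.03926 = 0.006971 M, so pOH = 2.16 and pH = 14.00 - 2.16 = 11.84.

11.84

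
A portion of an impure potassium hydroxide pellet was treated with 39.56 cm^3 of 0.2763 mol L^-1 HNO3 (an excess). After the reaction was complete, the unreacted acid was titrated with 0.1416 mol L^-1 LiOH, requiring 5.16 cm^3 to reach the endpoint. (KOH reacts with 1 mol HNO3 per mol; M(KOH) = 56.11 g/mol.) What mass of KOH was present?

Total n(HNO3) added = 0.2763 x 0.03956 = 0.01093 mol.
n(LiOH) used = 0.1416 x 0.005160 = 0.0007307 mol, which equals the excess n(HNO3).
So n(HNO3) consumed by the sample = 0.01093 - 0.0007307 = 0.01020 mol.
n(KOH) = 0.01020 / 1 = 0.01020 mol.
mass = 0.01020 mol x 56.11 g/mol = 0.572 g.

0.572 g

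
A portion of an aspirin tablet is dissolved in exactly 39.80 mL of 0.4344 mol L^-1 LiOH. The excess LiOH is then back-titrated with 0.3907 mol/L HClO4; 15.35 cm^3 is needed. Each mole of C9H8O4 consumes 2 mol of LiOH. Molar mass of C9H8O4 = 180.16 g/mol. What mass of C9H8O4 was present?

1.02 g

Total n(LiOH) added = 0.4344 x 0.03980 = 0.01729 mol.
n(HClO4) used = 0.3907 x 0.01535 = 0.005997 mol, which equals the excess n(LiOH).
So n(LiOH) consumed by the sample = 0.01729 - 0.005997 = 0.01129 mol.
n(C9H8O4) = 0.01129 / 2 = 0.005646 mol.
mass = 0.005646 mol x 180.16 g/mol = 1.02 g.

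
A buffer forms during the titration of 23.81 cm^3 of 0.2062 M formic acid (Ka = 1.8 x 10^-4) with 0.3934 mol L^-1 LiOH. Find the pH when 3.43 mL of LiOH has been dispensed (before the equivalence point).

3.32

Initial n(HCOOH) = 0.2062 x 0.02381 = 0.004910 mol.
n(LiOH) added = 0.3934 x 0.003430 = 0.001349 mol, converting that many moles of HCOOH to HCOO-.
Remaining n(HCOOH) = 0.003560 mol; n(HCOO-) = 0.001349 mol.
By Henderson-Hasselbalch, pH = pKa + log([A^-]/[HA]) = 3.74 + log(0.001349/0.003560) = 3.74 + (-0.42) = 3.32.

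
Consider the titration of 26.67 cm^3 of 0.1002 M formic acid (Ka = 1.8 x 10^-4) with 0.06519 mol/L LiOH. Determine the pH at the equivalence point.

8.17

n(HCOOH) = 0.1002 x 0.02667 = 0.002672 mol; V(LiOH) at equivalence = 0.002672/0.06519 = 0.04099 L.
At equivalence all the acid is converted to HCOO-; total volume = 0.02667 + 0.04099 = 0.06766 L, so [HCOO-] = 0.002672/0.06766 = 0.03949 M.
Kb = Kw/Ka = 1.0e-14 / 1.8 x 10^-4 = 5.56e-11.
[OH^-] = sqrt(Kb x [HCOO-]) = sqrt(5.56e-11 x 0.03949) = 1.48e-6 M.
pOH = 5.83, so pH = 14.00 - 5.83 = 8.17.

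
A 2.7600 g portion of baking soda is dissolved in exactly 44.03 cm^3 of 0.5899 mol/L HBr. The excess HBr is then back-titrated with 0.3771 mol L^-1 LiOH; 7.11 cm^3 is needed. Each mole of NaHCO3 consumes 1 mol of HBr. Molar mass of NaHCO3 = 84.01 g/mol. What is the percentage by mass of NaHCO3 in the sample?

Total n(HBr) added = 0.5899 x 0.04403 = 0.02597 mol.
n(LiOH) used = 0.3771 x 0.007110 = 0.002681 mol, which equals the excess n(HBr).
So n(HBr) consumed by the sample = 0.02597 - 0.002681 = 0.02329 mol.
n(NaHCO3) = 0.02329 / 1 = 0.02329 mol.
mass NaHCO3 = 0.02329 x 84.01 = 1.957 g, so %NaHCO3 = 1.957/2.7600 x 100 = 70.9%.

70.9%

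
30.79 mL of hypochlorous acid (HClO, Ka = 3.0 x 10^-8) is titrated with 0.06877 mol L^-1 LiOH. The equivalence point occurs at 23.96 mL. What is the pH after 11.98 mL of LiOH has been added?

11.98 mL is exactly half the equivalence volume (23.96/2), i.e. the half-equivalence point.
There, n(HA) = n(A^-), so pH = pKa = -log(3.0 x 10^-8) = 7.52.

7.52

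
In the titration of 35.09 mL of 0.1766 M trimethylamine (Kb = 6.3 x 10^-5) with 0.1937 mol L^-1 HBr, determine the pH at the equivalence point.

5.42

n((CH3)3N) = 0.1766 x 0.03509 = 0.006197 mol; V(HBr) at equivalence = 0.006197/0.1937 = 0.03199 L.
At equivalence the base is fully converted to (CH3)3NH+; total volume = 0.06708 L, so [(CH3)3NH+] = 0.006197/0.06708 = 0.09238 M.
Ka((CH3)3NH+) = Kw/Kb = 1.0e-14 / 6.3 x 10^-5 = 1.59e-10.
[H^+] = sqrt(Ka x [(CH3)3NH+]) = sqrt(1.59e-10 x 0.09238) = 3.83e-6 M.
pH = -log(3.83e-6) = 5.42.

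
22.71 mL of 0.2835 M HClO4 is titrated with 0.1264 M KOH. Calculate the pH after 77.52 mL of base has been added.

n(acid) = 0.2835 x 0.02271 = 0.006438 mol; n(KOH) added = 0.1264 x 0.07752 = 0.009799 mol.
Base is in excess by 0.009799 - 0.006438 = 0.003360 mol in a total volume of 0.1002 L.
[OH^-] = 0.003360/0.1002 = 0.03353 M, so pOH = 1.47 and pH = 14.00 - 1.47 = 12.53.

12.53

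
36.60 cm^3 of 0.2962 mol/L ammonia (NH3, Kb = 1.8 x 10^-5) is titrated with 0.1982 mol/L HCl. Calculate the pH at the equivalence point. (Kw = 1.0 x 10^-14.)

n(NH3) = 0.2962 x 0.03660 = 0.01084 mol; V(HCl) at equivalence = 0.01084/0.1982 = 0.05470 L.
At equivalence the base is fully converted to NH4+; total volume = 0.09130 L, so [NH4+] = 0.01084/0.09130 = 0.1187 M.
Ka(NH4+) = Kw/Kb = 1.0e-14 / 1.8 x 10^-5 = 5.56e-10.
[H^+] = sqrt(Ka x [NH4+]) = sqrt(5.56e-10 x 0.1187) = 8.12e-6 M.
pH = -log(8.12e-6) = 5.09.

5.09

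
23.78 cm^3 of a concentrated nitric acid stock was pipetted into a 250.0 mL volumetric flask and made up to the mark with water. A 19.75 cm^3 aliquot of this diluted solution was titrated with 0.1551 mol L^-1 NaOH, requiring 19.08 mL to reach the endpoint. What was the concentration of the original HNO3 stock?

n(NaOH) = 0.1551 x 0.01908 = 0.002959 mol.
n(HNO3) in the aliquot = 0.002959 mol.
[diluted HNO3] = 0.002959 / 0.01975 = 0.1498 M.
Dilution factor = 250.0/23.78 = 10.51, so [stock] = 0.1498 x 10.51 = 1.58 M.

1.58 M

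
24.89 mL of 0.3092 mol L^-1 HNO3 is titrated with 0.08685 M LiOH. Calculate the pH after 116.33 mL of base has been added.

n(acid) = 0.3092 x 0.02489 = 0.007696 mol; n(LiOH) added = 0.08685 x 0.1163 = 0.01010 mol.
Base is in excess by 0.01010 - 0.007696 = 0.002407 mol in a total volume of 0.1412 L.
[OH^-] = 0.002407/0.1412 = 0.01705 M, so pOH = 1.77 and pH = 14.00 - 1.77 = 12.23.

12.23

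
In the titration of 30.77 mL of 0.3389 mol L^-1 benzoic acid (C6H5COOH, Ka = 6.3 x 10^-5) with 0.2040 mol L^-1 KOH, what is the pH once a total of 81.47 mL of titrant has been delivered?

12.74

n(acid) = 0.3389 x 0.03077 = 0.01043 mol; n(KOH) added = 0.2040 x 0.08147 = 0.01662 mol.
Base is in excess by 0.01662 - 0.01043 = 0.006192 mol in a total volume of 0.1122 L.
[OH^-] = 0.006192/0.1122 = 0.05517 M, so pOH = 1.26 and pH = 14.00 - 1.26 = 12.74.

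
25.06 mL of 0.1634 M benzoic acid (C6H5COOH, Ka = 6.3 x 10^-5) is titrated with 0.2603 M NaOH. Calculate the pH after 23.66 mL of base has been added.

n(acid) = 0.1634 x 0.02506 = 0.004095 mol; n(NaOH) added = 0.2603 x 0.02366 = 0.006159 mol.
Base is in excess by 0.006159 - 0.004095 = 0.002064 mol in a total volume of 0.04872 L.
[OH^-] = 0.002064/0.04872 = 0.04236 M, so pOH = 1.37 and pH = 14.00 - 1.37 = 12.63.

12.63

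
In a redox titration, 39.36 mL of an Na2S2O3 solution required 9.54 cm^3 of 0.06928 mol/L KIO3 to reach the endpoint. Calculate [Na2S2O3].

n(KIO3) = 0.06928 x 0.009540 = 0.0006609 mol.
From the balanced equation, 1 mol KIO3 reacts with 6 mol Na2S2O3, so n(Na2S2O3) = 0.0006609 x 6/1 = 0.003966 mol.
[Na2S2O3] = 0.003966 / 0.03936 L = 0.101 M.

0.101 M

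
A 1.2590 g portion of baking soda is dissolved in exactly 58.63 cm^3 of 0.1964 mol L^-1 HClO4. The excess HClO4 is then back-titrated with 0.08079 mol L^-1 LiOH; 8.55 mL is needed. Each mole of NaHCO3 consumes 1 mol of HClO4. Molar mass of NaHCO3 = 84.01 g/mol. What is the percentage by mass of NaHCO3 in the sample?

72.2%

Total n(HClO4) added = 0.1964 x 0.05863 = 0.01151 mol.
n(LiOH) used = 0.08079 x 0.008550 = 0.0006908 mol, which equals the excess n(HClO4).
So n(HClO4) consumed by the sample = 0.01151 - 0.0006908 = 0.01082 mol.
n(NaHCO3) = 0.01082 / 1 = 0.01082 mol.
mass NaHCO3 = 0.01082 x 84.01 = 0.9093 g, so %NaHCO3 = 0.9093/1.2590 x 100 = 72.2%.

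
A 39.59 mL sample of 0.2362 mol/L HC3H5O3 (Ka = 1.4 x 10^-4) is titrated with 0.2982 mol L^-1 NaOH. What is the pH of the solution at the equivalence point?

8.49

n(HC3H5O3) = 0.2362 x 0.03959 = 0.009351 mol; V(NaOH) at equivalence = 0.009351/0.2982 = 0.03136 L.
At equivalence all the acid is converted to C3H5O3-; total volume = 0.03959 + 0.03136 = 0.07095 L, so [C3H5O3-] = 0.009351/0.07095 = 0.1318 M.
Kb = Kw/Ka = 1.0e-14 / 1.4 x 10^-4 = 7.14e-11.
[OH^-] = sqrt(Kb x [C3H5O3-]) = sqrt(7.14e-11 x 0.1318) = 3.07e-6 M.
pOH = 5.51, so pH = 14.00 - 5.51 = 8.49.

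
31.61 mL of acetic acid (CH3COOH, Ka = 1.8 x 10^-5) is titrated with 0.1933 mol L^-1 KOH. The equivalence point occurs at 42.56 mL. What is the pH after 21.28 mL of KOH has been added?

21.28 mL is exactly half the equivalence volume (42.56/2), i.e. the half-equivalence point.
There, n(HA) = n(A^-), so pH = pKa = -log(1.8 x 10^-5) = 4.74.

4.74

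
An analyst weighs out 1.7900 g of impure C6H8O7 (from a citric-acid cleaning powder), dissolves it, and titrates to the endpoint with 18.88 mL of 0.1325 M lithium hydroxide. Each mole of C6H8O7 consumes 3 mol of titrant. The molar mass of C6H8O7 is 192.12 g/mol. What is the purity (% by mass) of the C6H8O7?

8.95%

n(LiOH) = 0.1325 x 0.01888 = 0.002502 mol.
n(C6H8O7) = 0.002502 / 3 = 0.0008339 mol.
mass of C6H8O7 = 0.0008339 x 192.12 = 0.1602 g.
% purity = 0.1602 / 1.7900 x 100 = 8.95%.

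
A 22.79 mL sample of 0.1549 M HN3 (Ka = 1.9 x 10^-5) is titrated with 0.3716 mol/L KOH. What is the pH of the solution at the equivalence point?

n(HN3) = 0.1549 x 0.02279 = 0.003530 mol; V(KOH) at equivalence = 0.003530/0.3716 = 0.009500 L.
At equivalence all the acid is converted to N3-; total volume = 0.02279 + 0.009500 = 0.03229 L, so [N3-] = 0.003530/0.03229 = 0.1093 M.
Kb = Kw/Ka = 1.0e-14 / 1.9 x 10^-5 = 5.26e-10.
[OH^-] = sqrt(Kb x [N3-]) = sqrt(5.26e-10 x 0.1093) = 7.59e-6 M.
pOH = 5.12, so pH = 14.00 - 5.12 = 8.88.

8.88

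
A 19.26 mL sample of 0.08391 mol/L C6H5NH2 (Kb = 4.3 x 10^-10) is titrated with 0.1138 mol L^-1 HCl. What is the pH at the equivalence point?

n(C6H5NH2) = 0.08391 x 0.01926 = 0.001616 mol; V(HCl) at equivalence = 0.001616/0.1138 = 0.01420 L.
At equivalence the base is fully converted to C6H5NH3+; total volume = 0.03346 L, so [C6H5NH3+] = 0.001616/0.03346 = 0.04830 M.
Ka(C6H5NH3+) = Kw/Kb = 1.0e-14 / 4.3 x 10^-10 = 2.33e-5.
[H^+] = sqrt(Ka x [C6H5NH3+]) = sqrt(2.33e-5 x 0.04830) = 0.00106 M.
pH = -log(0.00106) = 2.97.

2.97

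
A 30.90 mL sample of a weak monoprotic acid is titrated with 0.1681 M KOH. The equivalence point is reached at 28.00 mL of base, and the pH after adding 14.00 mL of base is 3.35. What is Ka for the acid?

4.5 x 10^-4

14.00 mL is half of the equivalence volume, so this is the half-equivalence point where [HA] = [A^-].
At half-equivalence pH = pKa, so pKa = 3.35.
Ka = 10^(-3.35) = 4.5 x 10^-4.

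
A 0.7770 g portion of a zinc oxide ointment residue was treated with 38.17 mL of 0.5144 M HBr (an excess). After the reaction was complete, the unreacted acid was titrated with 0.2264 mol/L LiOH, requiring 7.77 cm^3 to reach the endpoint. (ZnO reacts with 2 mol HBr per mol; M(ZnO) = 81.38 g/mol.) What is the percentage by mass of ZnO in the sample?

Total n(HBr) added = 0.5144 x 0.03817 = 0.01963 mol.
n(LiOH) used = 0.2264 x 0.007770 = 0.001759 mol, which equals the excess n(HBr).
So n(HBr) consumed by the sample = 0.01963 - 0.001759 = 0.01788 mol.
n(ZnO) = 0.01788 / 2 = 0.008938 mol.
mass ZnO = 0.008938 x 81.38 = 0.7274 g, so %ZnO = 0.7274/0.7770 x 100 = 93.6%.

93.6%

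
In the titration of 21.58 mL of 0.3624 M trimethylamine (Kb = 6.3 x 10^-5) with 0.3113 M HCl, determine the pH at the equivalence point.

5.29

n((CH3)3N) = 0.3624 x 0.02158 = 0.007821 mol; V(HCl) at equivalence = 0.007821/0.3113 = 0.02512 L.
At equivalence the base is fully converted to (CH3)3NH+; total volume = 0.04670 L, so [(CH3)3NH+] = 0.007821/0.04670 = 0.1675 M.
Ka((CH3)3NH+) = Kw/Kb = 1.0e-14 / 6.3 x 10^-5 = 1.59e-10.
[H^+] = sqrt(Ka x [(CH3)3NH+]) = sqrt(1.59e-10 x 0.1675) = 5.16e-6 M.
pH = -log(5.16e-6) = 5.29.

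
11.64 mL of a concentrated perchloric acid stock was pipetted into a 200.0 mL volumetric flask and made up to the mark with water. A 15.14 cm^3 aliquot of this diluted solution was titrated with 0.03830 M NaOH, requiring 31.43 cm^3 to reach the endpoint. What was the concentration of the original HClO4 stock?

n(NaOH) = 0.03830 x 0.03143 = 0.001204 mol.
n(HClO4) in the aliquot = 0.001204 mol.
[diluted HClO4] = 0.001204 / 0.01514 = 0.07951 M.
Dilution factor = 200.0/11.64 = 17.18, so [stock] = 0.07951 x 17.18 = 1.37 M.

1.37 M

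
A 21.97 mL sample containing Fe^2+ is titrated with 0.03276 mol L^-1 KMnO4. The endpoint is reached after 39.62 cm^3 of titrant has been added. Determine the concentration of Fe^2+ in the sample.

0.295 M

n(KMnO4) = 0.03276 x 0.03962 = 0.001298 mol.
From the balanced equation, 1 mol KMnO4 reacts with 5 mol Fe^2+, so n(Fe^2+) = 0.001298 x 5/1 = 0.006490 mol.
[Fe^2+] = 0.006490 / 0.02197 L = 0.295 M.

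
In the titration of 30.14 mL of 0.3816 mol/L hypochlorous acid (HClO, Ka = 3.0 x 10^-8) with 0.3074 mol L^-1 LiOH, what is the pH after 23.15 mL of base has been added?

7.73

Initial n(HClO) = 0.3816 x 0.03014 = 0.01150 mol.
n(LiOH) added = 0.3074 x 0.02315 = 0.007116 mol, converting that many moles of HClO to ClO-.
Remaining n(HClO) = 0.004385 mol; n(ClO-) = 0.007116 mol.
By Henderson-Hasselbalch, pH = pKa + log([A^-]/[HA]) = 7.52 + log(0.007116/0.004385) = 7.52 + (+0.21) = 7.73.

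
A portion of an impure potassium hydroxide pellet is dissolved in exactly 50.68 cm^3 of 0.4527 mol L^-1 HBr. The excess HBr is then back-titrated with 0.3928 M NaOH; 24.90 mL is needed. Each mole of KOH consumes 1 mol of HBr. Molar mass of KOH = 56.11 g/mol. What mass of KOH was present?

0.739 g

Total n(HBr) added = 0.4527 x 0.05068 = 0.02294 mol.
n(NaOH) used = 0.3928 x 0.02490 = 0.009781 mol, which equals the excess n(HBr).
So n(HBr) consumed by the sample = 0.02294 - 0.009781 = 0.01316 mol.
n(KOH) = 0.01316 / 1 = 0.01316 mol.
mass = 0.01316 mol x 56.11 g/mol = 0.739 g.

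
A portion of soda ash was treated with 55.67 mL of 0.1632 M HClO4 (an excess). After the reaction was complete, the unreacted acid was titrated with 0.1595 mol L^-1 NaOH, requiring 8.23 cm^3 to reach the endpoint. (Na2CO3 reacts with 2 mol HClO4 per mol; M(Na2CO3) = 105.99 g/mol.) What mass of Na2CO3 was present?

Total n(HClO4) added = 0.1632 x 0.05567 = 0.009085 mol.
n(NaOH) used = 0.1595 x 0.008230 = 0.001313 mol, which equals the excess n(HClO4).
So n(HClO4) consumed by the sample = 0.009085 - 0.001313 = 0.007773 mol.
n(Na2CO3) = 0.007773 / 2 = 0.003886 mol.
mass = 0.003886 mol x 105.99 g/mol = 0.412 g.

0.412 g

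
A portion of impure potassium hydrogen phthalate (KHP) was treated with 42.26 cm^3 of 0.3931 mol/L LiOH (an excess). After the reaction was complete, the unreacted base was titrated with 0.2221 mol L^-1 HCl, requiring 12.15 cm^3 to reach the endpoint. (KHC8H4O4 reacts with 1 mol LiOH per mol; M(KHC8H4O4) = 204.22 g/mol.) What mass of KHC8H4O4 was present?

2.84 g

Total n(LiOH) added = 0.3931 x 0.04226 = 0.01661 mol.
n(HCl) used = 0.2221 x 0.01215 = 0.002699 mol, which equals the excess n(LiOH).
So n(LiOH) consumed by the sample = 0.01661 - 0.002699 = 0.01391 mol.
n(KHC8H4O4) = 0.01391 / 1 = 0.01391 mol.
mass = 0.01391 mol x 204.22 g/mol = 2.84 g.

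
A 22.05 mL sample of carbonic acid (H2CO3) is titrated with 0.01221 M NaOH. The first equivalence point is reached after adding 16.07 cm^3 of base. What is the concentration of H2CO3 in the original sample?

0.00890 M

n(NaOH) = 0.01221 x 0.01607 = 0.0001962 mol.
At the first equivalence point, 1 mol OH^- react per mol H2CO3, so n(H2CO3) = 0.0001962 / 1 = 0.0001962 mol.
[H2CO3] = 0.0001962 / 0.02205 L = 0.00890 M.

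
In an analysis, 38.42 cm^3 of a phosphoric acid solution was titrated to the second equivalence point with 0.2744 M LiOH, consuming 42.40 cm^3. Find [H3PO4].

0.151 M

n(LiOH) = 0.2744 x 0.04240 = 0.01163 mol.
At the second equivalence point, 2 mol OH^- react per mol H3PO4, so n(H3PO4) = 0.01163 / 2 = 0.005817 mol.
[H3PO4] = 0.005817 / 0.03842 L = 0.151 M.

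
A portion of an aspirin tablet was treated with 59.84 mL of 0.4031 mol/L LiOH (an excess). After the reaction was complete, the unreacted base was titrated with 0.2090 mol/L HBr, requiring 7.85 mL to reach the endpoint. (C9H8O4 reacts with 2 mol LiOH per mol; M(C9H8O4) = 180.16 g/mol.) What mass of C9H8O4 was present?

Total n(LiOH) added = 0.4031 x 0.05984 = 0.02412 mol.
n(HBr) used = 0.2090 x 0.007850 = 0.001641 mol, which equals the excess n(LiOH).
So n(LiOH) consumed by the sample = 0.02412 - 0.001641 = 0.02248 mol.
n(C9H8O4) = 0.02248 / 2 = 0.01124 mol.
mass = 0.01124 mol x 180.16 g/mol = 2.03 g.

2.03 g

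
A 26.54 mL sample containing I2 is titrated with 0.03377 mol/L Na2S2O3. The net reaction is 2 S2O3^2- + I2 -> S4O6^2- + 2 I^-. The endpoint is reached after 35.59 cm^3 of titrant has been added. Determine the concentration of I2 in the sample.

0.0226 M

n(Na2S2O3) = 0.03377 x 0.03559 = 0.001202 mol.
From the balanced equation, 2 mol Na2S2O3 reacts with 1 mol I2, so n(I2) = 0.001202 x 1/2 = 0.0006009 mol.
[I2] = 0.0006009 / 0.02654 L = 0.0226 M.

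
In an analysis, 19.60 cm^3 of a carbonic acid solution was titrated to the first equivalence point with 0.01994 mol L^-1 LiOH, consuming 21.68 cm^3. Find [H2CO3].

n(LiOH) = 0.01994 x 0.02168 = 0.0004323 mol.
At the first equivalence point, 1 mol OH^- react per mol H2CO3, so n(H2CO3) = 0.0004323 / 1 = 0.0004323 mol.
[H2CO3] = 0.0004323 / 0.01960 L = 0.0221 M.

0.0221 M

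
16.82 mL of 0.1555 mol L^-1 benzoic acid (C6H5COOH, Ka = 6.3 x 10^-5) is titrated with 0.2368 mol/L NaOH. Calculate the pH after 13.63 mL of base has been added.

n(acid) = 0.1555 x 0.01682 = 0.002616 mol; n(NaOH) added = 0.2368 x 0.01363 = 0.003228 mol.
Base is in excess by 0.003228 - 0.002616 = 0.0006121 mol in a total volume of 0.03045 L.
[OH^-] = 0.0006121/0.03045 = 0.02010 M, so pOH = 1.70 and pH = 14.00 - 1.70 = 12.30.

12.30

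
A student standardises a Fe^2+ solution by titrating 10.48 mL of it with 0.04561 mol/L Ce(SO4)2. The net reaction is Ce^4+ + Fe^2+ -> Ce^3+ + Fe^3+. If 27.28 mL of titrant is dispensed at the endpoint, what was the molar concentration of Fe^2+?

0.119 M

n(Ce(SO4)2) = 0.04561 x 0.02728 = 0.001244 mol.
From the balanced equation, 1 mol Ce(SO4)2 reacts with 1 mol Fe^2+, so n(Fe^2+) = 0.001244 x 1/1 = 0.001244 mol.
[Fe^2+] = 0.001244 / 0.01048 L = 0.119 M.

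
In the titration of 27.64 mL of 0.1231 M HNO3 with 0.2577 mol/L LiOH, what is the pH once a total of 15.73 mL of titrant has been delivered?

n(acid) = 0.1231 x 0.02764 = 0.003402 mol; n(LiOH) added = 0.2577 x 0.01573 = 0.004054 mol.
Base is in excess by 0.004054 - 0.003402 = 0.0006511 mol in a total volume of 0.04337 L.
[OH^-] = 0.0006511/0.04337 = 0.01501 M, so pOH = 1.82 and pH = 14.00 - 1.82 = 12.18.

12.18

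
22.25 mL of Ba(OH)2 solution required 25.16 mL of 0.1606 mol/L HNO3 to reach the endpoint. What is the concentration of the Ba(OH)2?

n(HNO3) delivered = 0.1606 x 0.02516 = 0.004041 mol.
The reaction is 1 Ba(OH)2 + 2 HNO3, so n(Ba(OH)2) = 0.004041 x 1/2 = 0.002020 mol.
[Ba(OH)2] = 0.002020 mol / 0.02225 L = 0.0908 M.

0.0908 M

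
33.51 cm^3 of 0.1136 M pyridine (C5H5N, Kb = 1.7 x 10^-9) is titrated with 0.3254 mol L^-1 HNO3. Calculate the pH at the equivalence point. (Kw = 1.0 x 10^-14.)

n(C5H5N) = 0.1136 x 0.03351 = 0.003807 mol; V(HNO3) at equivalence = 0.003807/0.3254 = 0.01170 L.
At equivalence the base is fully converted to C5H5NH+; total volume = 0.04521 L, so [C5H5NH+] = 0.003807/0.04521 = 0.08420 M.
Ka(C5H5NH+) = Kw/Kb = 1.0e-14 / 1.7 x 10^-9 = 5.88e-6.
[H^+] = sqrt(Ka x [C5H5NH+]) = sqrt(5.88e-6 x 0.08420) = 0.000704 M.
pH = -log(0.000704) = 3.15.

3.15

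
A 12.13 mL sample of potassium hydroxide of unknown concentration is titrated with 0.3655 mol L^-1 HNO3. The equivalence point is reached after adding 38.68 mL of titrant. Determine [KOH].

n(HNO3) delivered = 0.3655 x 0.03868 = 0.01414 mol.
For a 1:1 reaction, n(KOH) = 0.01414 mol.
[KOH] = 0.01414 mol / 0.01213 L = 1.17 M.

1.17 M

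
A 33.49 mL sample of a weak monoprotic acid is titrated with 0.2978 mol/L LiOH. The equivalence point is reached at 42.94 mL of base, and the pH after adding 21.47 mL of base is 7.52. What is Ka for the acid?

3.0 x 10^-8

21.47 mL is half of the equivalence volume, so this is the half-equivalence point where [HA] = [A^-].
At half-equivalence pH = pKa, so pKa = 7.52.
Ka = 10^(-7.52) = 3.0 x 10^-8.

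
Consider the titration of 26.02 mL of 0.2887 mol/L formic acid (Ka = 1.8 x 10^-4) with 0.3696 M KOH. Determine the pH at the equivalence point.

n(HCOOH) = 0.2887 x 0.02602 = 0.007512 mol; V(KOH) at equivalence = 0.007512/0.3696 = 0.02032 L.
At equivalence all the acid is converted to HCOO-; total volume = 0.02602 + 0.02032 = 0.04634 L, so [HCOO-] = 0.007512/0.04634 = 0.1621 M.
Kb = Kw/Ka = 1.0e-14 / 1.8 x 10^-4 = 5.56e-11.
[OH^-] = sqrt(Kb x [HCOO-]) = sqrt(5.56e-11 x 0.1621) = 3.00e-6 M.
pOH = 5.52, so pH = 14.00 - 5.52 = 8.48.

8.48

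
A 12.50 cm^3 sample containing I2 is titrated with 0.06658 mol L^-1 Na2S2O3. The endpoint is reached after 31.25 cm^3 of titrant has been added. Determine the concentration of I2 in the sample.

n(Na2S2O3) = 0.06658 x 0.03125 = 0.002081 mol.
From the balanced equation, 2 mol Na2S2O3 reacts with 1 mol I2, so n(I2) = 0.002081 x 1/2 = 0.001040 mol.
[I2] = 0.001040 / 0.01250 L = 0.0832 M.

0.0832 M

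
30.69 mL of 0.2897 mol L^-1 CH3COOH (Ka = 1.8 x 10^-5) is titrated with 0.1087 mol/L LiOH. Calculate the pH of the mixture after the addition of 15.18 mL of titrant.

Initial n(CH3COOH) = 0.2897 x 0.03069 = 0.008891 mol.
n(LiOH) added = 0.1087 x 0.01518 = 0.001650 mol, converting that many moles of CH3COOH to CH3COO-.
Remaining n(CH3COOH) = 0.007241 mol; n(CH3COO-) = 0.001650 mol.
By Henderson-Hasselbalch, pH = pKa + log([A^-]/[HA]) = 4.74 + log(0.001650/0.007241) = 4.74 + (-0.64) = 4.10.

4.10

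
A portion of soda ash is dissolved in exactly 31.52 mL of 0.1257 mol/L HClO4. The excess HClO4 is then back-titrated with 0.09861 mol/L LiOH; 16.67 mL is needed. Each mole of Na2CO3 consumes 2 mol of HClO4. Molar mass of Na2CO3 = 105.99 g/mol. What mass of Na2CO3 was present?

0.123 g

Total n(HClO4) added = 0.1257 x 0.03152 = 0.003962 mol.
n(LiOH) used = 0.09861 x 0.01667 = 0.001644 mol, which equals the excess n(HClO4).
So n(HClO4) consumed by the sample = 0.003962 - 0.001644 = 0.002318 mol.
n(Na2CO3) = 0.002318 / 2 = 0.001159 mol.
mass = 0.001159 mol x 105.99 g/mol = 0.123 g.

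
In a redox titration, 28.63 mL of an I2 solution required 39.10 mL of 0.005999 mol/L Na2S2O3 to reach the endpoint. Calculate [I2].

0.00410 M

n(Na2S2O3) = 0.005999 x 0.03910 = 0.0002346 mol.
From the balanced equation, 2 mol Na2S2O3 reacts with 1 mol I2, so n(I2) = 0.0002346 x 1/2 = 0.0001173 mol.
[I2] = 0.0001173 / 0.02863 L = 0.00410 M.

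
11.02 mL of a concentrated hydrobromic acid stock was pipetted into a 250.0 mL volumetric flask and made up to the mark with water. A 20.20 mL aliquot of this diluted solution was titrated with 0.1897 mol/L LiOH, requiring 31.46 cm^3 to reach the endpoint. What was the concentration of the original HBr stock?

n(LiOH) = 0.1897 x 0.03146 = 0.005968 mol.
n(HBr) in the aliquot = 0.005968 mol.
[diluted HBr] = 0.005968 / 0.02020 = 0.2954 M.
Dilution factor = 250.0/11.02 = 22.69, so [stock] = 0.2954 x 22.69 = 6.70 M.

6.70 M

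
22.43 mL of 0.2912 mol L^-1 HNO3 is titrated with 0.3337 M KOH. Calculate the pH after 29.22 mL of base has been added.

12.79

n(acid) = 0.2912 x 0.02243 = 0.006532 mol; n(KOH) added = 0.3337 x 0.02922 = 0.009751 mol.
Base is in excess by 0.009751 - 0.006532 = 0.003219 mol in a total volume of 0.05165 L.
[OH^-] = 0.003219/0.05165 = 0.06233 M, so pOH = 1.21 and pH = 14.00 - 1.21 = 12.79.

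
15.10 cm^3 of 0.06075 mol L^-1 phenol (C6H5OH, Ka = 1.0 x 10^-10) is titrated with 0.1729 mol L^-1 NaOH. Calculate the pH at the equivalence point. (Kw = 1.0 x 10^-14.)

11.33

n(C6H5OH) = 0.06075 x 0.01510 = 0.0009173 mol; V(NaOH) at equivalence = 0.0009173/0.1729 = 0.005306 L.
At equivalence all the acid is converted to C6H5O-; total volume = 0.01510 + 0.005306 = 0.02041 L, so [C6H5O-] = 0.0009173/0.02041 = 0.04495 M.
Kb = Kw/Ka = 1.0e-14 / 1.0 x 10^-10 = 0.000100.
[OH^-] = sqrt(Kb x [C6H5O-]) = sqrt(0.000100 x 0.04495) = 0.00212 M.
pOH = 2.67, so pH = 14.00 - 2.67 = 11.33.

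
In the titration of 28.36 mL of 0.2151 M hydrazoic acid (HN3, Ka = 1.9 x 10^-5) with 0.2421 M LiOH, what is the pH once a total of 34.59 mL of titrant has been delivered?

12.56

n(acid) = 0.2151 x 0.02836 = 0.006100 mol; n(LiOH) added = 0.2421 x 0.03459 = 0.008374 mol.
Base is in excess by 0.008374 - 0.006100 = 0.002274 mol in a total volume of 0.06295 L.
[OH^-] = 0.002274/0.06295 = 0.03612 M, so pOH = 1.44 and pH = 14.00 - 1.44 = 12.56.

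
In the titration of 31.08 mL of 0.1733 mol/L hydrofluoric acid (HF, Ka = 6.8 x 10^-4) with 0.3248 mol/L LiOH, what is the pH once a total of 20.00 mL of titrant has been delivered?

12.34

n(acid) = 0.1733 x 0.03108 = 0.005386 mol; n(LiOH) added = 0.3248 x 0.02000 = 0.006496 mol.
Base is in excess by 0.006496 - 0.005386 = 0.001110 mol in a total volume of 0.05108 L.
[OH^-] = 0.001110/0.05108 = 0.02173 M, so pOH = 1.66 and pH = 14.00 - 1.66 = 12.34.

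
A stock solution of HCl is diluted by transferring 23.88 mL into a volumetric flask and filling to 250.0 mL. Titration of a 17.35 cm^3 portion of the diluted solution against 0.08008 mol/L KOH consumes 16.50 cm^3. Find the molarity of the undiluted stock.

n(KOH) = 0.08008 x 0.01650 = 0.001321 mol.
n(HCl) in the aliquot = 0.001321 mol.
[diluted HCl] = 0.001321 / 0.01735 = 0.07616 M.
Dilution factor = 250.0/23.88 = 10.47, so [stock] = 0.07616 x 10.47 = 0.797 M.

0.797 M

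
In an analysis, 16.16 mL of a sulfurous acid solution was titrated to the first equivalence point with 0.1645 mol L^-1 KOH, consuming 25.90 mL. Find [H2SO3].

0.264 M

n(KOH) = 0.1645 x 0.02590 = 0.004261 mol.
At the first equivalence point, 1 mol OH^- react per mol H2SO3, so n(H2SO3) = 0.004261 / 1 = 0.004261 mol.
[H2SO3] = 0.004261 / 0.01616 L = 0.264 M.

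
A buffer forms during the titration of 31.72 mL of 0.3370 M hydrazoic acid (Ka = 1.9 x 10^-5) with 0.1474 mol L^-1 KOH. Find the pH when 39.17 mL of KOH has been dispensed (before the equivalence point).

Initial n(HN3) = 0.3370 x 0.03172 = 0.01069 mol.
n(KOH) added = 0.1474 x 0.03917 = 0.005774 mol, converting that many moles of HN3 to N3-.
Remaining n(HN3) = 0.004916 mol; n(N3-) = 0.005774 mol.
By Henderson-Hasselbalch, pH = pKa + log([A^-]/[HA]) = 4.72 + log(0.005774/0.004916) = 4.72 + (+0.07) = 4.79.

4.79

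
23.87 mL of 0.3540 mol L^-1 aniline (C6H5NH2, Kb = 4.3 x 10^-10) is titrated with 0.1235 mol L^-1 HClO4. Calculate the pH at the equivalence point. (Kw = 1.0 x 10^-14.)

2.84

n(C6H5NH2) = 0.3540 x 0.02387 = 0.008450 mol; V(HClO4) at equivalence = 0.008450/0.1235 = 0.06842 L.
At equivalence the base is fully converted to C6H5NH3+; total volume = 0.09229 L, so [C6H5NH3+] = 0.008450/0.09229 = 0.09156 M.
Ka(C6H5NH3+) = Kw/Kb = 1.0e-14 / 4.3 x 10^-10 = 2.33e-5.
[H^+] = sqrt(Ka x [C6H5NH3+]) = sqrt(2.33e-5 x 0.09156) = 0.00146 M.
pH = -log(0.00146) = 2.84.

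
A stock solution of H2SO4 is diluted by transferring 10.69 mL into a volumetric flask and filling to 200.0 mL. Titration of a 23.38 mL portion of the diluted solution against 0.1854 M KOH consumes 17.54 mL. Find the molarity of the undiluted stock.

n(KOH) = 0.1854 x 0.01754 = 0.003252 mol.
n(H2SO4) in the aliquot = 0.003252 x 1/2 = 0.001626 mol.
[diluted H2SO4] = 0.001626 / 0.02338 = 0.06954 M.
Dilution factor = 200.0/10.69 = 18.71, so [stock] = 0.06954 x 18.71 = 1.30 M.

1.30 M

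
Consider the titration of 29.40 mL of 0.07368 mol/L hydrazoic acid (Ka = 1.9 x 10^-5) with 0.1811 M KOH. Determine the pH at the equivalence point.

n(HN3) = 0.07368 x 0.02940 = 0.002166 mol; V(KOH) at equivalence = 0.002166/0.1811 = 0.01196 L.
At equivalence all the acid is converted to N3-; total volume = 0.02940 + 0.01196 = 0.04136 L, so [N3-] = 0.002166/0.04136 = 0.05237 M.
Kb = Kw/Ka = 1.0e-14 / 1.9 x 10^-5 = 5.26e-10.
[OH^-] = sqrt(Kb x [N3-]) = sqrt(5.26e-10 x 0.05237) = 5.25e-6 M.
pOH = 5.28, so pH = 14.00 - 5.28 = 8.72.

8.72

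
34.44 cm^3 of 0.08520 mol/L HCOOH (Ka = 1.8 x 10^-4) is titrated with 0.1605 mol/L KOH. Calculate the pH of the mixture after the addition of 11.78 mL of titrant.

Initial n(HCOOH) = 0.08520 x 0.03444 = 0.002934 mol.
n(KOH) added = 0.1605 x 0.01178 = 0.001891 mol, converting that many moles of HCOOH to HCOO-.
Remaining n(HCOOH) = 0.001044 mol; n(HCOO-) = 0.001891 mol.
By Henderson-Hasselbalch, pH = pKa + log([A^-]/[HA]) = 3.74 + log(0.001891/0.001044) = 3.74 + (+0.26) = 4.00.

4.00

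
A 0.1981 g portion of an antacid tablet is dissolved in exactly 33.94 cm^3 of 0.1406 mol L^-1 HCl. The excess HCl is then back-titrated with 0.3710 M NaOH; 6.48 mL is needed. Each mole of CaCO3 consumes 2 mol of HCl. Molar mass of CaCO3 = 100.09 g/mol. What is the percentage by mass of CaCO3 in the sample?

59.8%

Total n(HCl) added = 0.1406 x 0.03394 = 0.004772 mol.
n(NaOH) used = 0.3710 x 0.006480 = 0.002404 mol, which equals the excess n(HCl).
So n(HCl) consumed by the sample = 0.004772 - 0.002404 = 0.002368 mol.
n(CaCO3) = 0.002368 / 2 = 0.001184 mol.
mass CaCO3 = 0.001184 x 100.09 = 0.1185 g, so %CaCO3 = 0.1185/0.1981 x 100 = 59.8%.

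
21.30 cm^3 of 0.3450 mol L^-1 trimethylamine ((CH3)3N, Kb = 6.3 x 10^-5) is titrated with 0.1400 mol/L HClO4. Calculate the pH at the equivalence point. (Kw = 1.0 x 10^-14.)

n((CH3)3N) = 0.3450 x 0.02130 = 0.007348 mol; V(HClO4) at equivalence = 0.007348/0.1400 = 0.05249 L.
At equivalence the base is fully converted to (CH3)3NH+; total volume = 0.07379 L, so [(CH3)3NH+] = 0.007348/0.07379 = 0.09959 M.
Ka((CH3)3NH+) = Kw/Kb = 1.0e-14 / 6.3 x 10^-5 = 1.59e-10.
[H^+] = sqrt(Ka x [(CH3)3NH+]) = sqrt(1.59e-10 x 0.09959) = 3.98e-6 M.
pH = -log(3.98e-6) = 5.40.

5.40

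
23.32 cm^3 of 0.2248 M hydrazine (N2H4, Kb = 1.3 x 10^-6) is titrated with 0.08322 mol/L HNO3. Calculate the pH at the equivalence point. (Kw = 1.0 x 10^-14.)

4.67

n(N2H4) = 0.2248 x 0.02332 = 0.005242 mol; V(HNO3) at equivalence = 0.005242/0.08322 = 0.06299 L.
At equivalence the base is fully converted to N2H5+; total volume = 0.08631 L, so [N2H5+] = 0.005242/0.08631 = 0.06074 M.
Ka(N2H5+) = Kw/Kb = 1.0e-14 / 1.3 x 10^-6 = 7.69e-9.
[H^+] = sqrt(Ka x [N2H5+]) = sqrt(7.69e-9 x 0.06074) = 2.16e-5 M.
pH = -log(2.16e-5) = 4.67.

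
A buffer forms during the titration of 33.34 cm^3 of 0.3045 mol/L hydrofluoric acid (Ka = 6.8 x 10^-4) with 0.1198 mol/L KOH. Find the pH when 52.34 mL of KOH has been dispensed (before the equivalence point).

3.38

Initial n(HF) = 0.3045 x 0.03334 = 0.01015 mol.
n(KOH) added = 0.1198 x 0.05234 = 0.006270 mol, converting that many moles of HF to F-.
Remaining n(HF) = 0.003882 mol; n(F-) = 0.006270 mol.
By Henderson-Hasselbalch, pH = pKa + log([A^-]/[HA]) = 3.17 + log(0.006270/0.003882) = 3.17 + (+0.21) = 3.38.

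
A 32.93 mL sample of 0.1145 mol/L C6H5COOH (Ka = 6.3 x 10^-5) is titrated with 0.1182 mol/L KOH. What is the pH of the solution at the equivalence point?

n(C6H5COOH) = 0.1145 x 0.03293 = 0.003770 mol; V(KOH) at equivalence = 0.003770/0.1182 = 0.03190 L.
At equivalence all the acid is converted to C6H5COO-; total volume = 0.03293 + 0.03190 = 0.06483 L, so [C6H5COO-] = 0.003770/0.06483 = 0.05816 M.
Kb = Kw/Ka = 1.0e-14 / 6.3 x 10^-5 = 1.59e-10.
[OH^-] = sqrt(Kb x [C6H5COO-]) = sqrt(1.59e-10 x 0.05816) = 3.04e-6 M.
pOH = 5.52, so pH = 14.00 - 5.52 = 8.48.

8.48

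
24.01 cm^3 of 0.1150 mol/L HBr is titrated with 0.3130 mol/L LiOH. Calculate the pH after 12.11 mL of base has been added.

12.45

n(acid) = 0.1150 x 0.02401 = 0.002761 mol; n(LiOH) added = 0.3130 x 0.01211 = 0.003790 mol.
Base is in excess by 0.003790 - 0.002761 = 0.001029 mol in a total volume of 0.03612 L.
[OH^-] = 0.001029/0.03612 = 0.02850 M, so pOH = 1.55 and pH = 14.00 - 1.55 = 12.45.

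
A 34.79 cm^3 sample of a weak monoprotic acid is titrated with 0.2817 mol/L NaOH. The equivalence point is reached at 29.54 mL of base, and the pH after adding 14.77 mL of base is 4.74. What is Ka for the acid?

14.77 mL is half of the equivalence volume, so this is the half-equivalence point where [HA] = [A^-].
At half-equivalence pH = pKa, so pKa = 4.74.
Ka = 10^(-4.74) = 1.8 x 10^-5.

1.8 x 10^-5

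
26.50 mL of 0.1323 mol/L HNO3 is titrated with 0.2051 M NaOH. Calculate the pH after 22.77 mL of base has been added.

n(acid) = 0.1323 x 0.02650 = 0.003506 mol; n(NaOH) added = 0.2051 x 0.02277 = 0.004670 mol.
Base is in excess by 0.004670 - 0.003506 = 0.001164 mol in a total volume of 0.04927 L.
[OH^-] = 0.001164/0.04927 = 0.02363 M, so pOH = 1.63 and pH = 14.00 - 1.63 = 12.37.

12.37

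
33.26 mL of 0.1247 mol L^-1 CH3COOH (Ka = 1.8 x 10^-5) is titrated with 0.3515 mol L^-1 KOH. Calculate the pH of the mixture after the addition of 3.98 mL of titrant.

Initial n(CH3COOH) = 0.1247 x 0.03326 = 0.004148 mol.
n(KOH) added = 0.3515 x 0.003980 = 0.001399 mol, converting that many moles of CH3COOH to CH3COO-.
Remaining n(CH3COOH) = 0.002749 mol; n(CH3COO-) = 0.001399 mol.
By Henderson-Hasselbalch, pH = pKa + log([A^-]/[HA]) = 4.74 + log(0.001399/0.002749) = 4.74 + (-0.29) = 4.45.

4.45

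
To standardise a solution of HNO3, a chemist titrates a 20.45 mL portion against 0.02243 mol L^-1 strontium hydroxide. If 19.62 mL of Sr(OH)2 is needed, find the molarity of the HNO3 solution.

n(Sr(OH)2) delivered = 0.02243 x 0.01962 = 0.0004401 mol.
The reaction is 2 HNO3 + 1 Sr(OH)2, so n(HNO3) = 0.0004401 x 2/1 = 0.0008802 mol.
[HNO3] = 0.0008802 mol / 0.02045 L = 0.0430 M.

0.0430 M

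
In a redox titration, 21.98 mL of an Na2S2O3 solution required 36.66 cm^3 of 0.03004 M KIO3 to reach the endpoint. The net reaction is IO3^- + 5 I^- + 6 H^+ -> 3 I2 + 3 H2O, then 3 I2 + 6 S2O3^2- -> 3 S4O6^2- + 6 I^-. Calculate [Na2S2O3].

n(KIO3) = 0.03004 x 0.03666 = 0.001101 mol.
From the balanced equation, 1 mol KIO3 reacts with 6 mol Na2S2O3, so n(Na2S2O3) = 0.001101 x 6/1 = 0.006608 mol.
[Na2S2O3] = 0.006608 / 0.02198 L = 0.301 M.

0.301 M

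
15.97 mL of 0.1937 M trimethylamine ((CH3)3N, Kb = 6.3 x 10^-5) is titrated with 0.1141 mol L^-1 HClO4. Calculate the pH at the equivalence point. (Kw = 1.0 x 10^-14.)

n((CH3)3N) = 0.1937 x 0.01597 = 0.003093 mol; V(HClO4) at equivalence = 0.003093/0.1141 = 0.02711 L.
At equivalence the base is fully converted to (CH3)3NH+; total volume = 0.04308 L, so [(CH3)3NH+] = 0.003093/0.04308 = 0.07180 M.
Ka((CH3)3NH+) = Kw/Kb = 1.0e-14 / 6.3 x 10^-5 = 1.59e-10.
[H^+] = sqrt(Ka x [(CH3)3NH+]) = sqrt(1.59e-10 x 0.07180) = 3.38e-6 M.
pH = -log(3.38e-6) = 5.47.

5.47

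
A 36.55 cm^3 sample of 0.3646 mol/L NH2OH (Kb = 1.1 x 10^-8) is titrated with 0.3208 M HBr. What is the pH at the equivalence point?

3.40

n(NH2OH) = 0.3646 x 0.03655 = 0.01333 mol; V(HBr) at equivalence = 0.01333/0.3208 = 0.04154 L.
At equivalence the base is fully converted to NH3OH+; total volume = 0.07809 L, so [NH3OH+] = 0.01333/0.07809 = 0.1707 M.
Ka(NH3OH+) = Kw/Kb = 1.0e-14 / 1.1 x 10^-8 = 9.09e-7.
[H^+] = sqrt(Ka x [NH3OH+]) = sqrt(9.09e-7 x 0.1707) = 0.000394 M.
pH = -log(0.000394) = 3.40.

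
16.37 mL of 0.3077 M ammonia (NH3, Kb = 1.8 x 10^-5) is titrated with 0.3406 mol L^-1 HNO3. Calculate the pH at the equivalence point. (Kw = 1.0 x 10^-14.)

5.02

n(NH3) = 0.3077 x 0.01637 = 0.005037 mol; V(HNO3) at equivalence = 0.005037/0.3406 = 0.01479 L.
At equivalence the base is fully converted to NH4+; total volume = 0.03116 L, so [NH4+] = 0.005037/0.03116 = 0.1617 M.
Ka(NH4+) = Kw/Kb = 1.0e-14 / 1.8 x 10^-5 = 5.56e-10.
[H^+] = sqrt(Ka x [NH4+]) = sqrt(5.56e-10 x 0.1617) = 9.48e-6 M.
pH = -log(9.48e-6) = 5.02.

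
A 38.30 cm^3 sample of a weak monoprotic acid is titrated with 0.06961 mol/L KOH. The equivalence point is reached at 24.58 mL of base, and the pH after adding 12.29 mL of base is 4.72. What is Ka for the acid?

1.9 x 10^-5

12.29 mL is half of the equivalence volume, so this is the half-equivalence point where [HA] = [A^-].
At half-equivalence pH = pKa, so pKa = 4.72.
Ka = 10^(-4.72) = 1.9 x 10^-5.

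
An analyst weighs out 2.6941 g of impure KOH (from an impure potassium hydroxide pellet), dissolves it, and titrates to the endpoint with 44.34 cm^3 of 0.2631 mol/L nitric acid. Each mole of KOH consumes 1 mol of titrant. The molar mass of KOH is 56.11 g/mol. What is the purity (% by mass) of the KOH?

n(HNO3) = 0.2631 x 0.04434 = 0.01167 mol.
n(KOH) = 0.01167 / 1 = 0.01167 mol.
mass of KOH = 0.01167 x 56.11 = 0.6546 g.
% purity = 0.6546 / 2.6941 x 100 = 24.3%.

24.3%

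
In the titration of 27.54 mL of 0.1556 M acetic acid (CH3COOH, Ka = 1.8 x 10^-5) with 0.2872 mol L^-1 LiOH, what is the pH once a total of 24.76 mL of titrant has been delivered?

n(acid) = 0.1556 x 0.02754 = 0.004285 mol; n(LiOH) added = 0.2872 x 0.02476 = 0.007111 mol.
Base is in excess by 0.007111 - 0.004285 = 0.002826 mol in a total volume of 0.05230 L.
[OH^-] = 0.002826/0.05230 = 0.05403 M, so pOH = 1.27 and pH = 14.00 - 1.27 = 12.73.

12.73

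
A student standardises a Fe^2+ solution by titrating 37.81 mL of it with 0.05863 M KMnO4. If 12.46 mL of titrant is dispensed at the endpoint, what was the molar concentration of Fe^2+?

n(KMnO4) = 0.05863 x 0.01246 = 0.0007305 mol.
From the balanced equation, 1 mol KMnO4 reacts with 5 mol Fe^2+, so n(Fe^2+) = 0.0007305 x 5/1 = 0.003653 mol.
[Fe^2+] = 0.003653 / 0.03781 L = 0.0966 M.

0.0966 M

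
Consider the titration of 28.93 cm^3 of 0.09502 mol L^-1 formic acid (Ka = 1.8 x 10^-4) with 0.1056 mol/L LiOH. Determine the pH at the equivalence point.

n(HCOOH) = 0.09502 x 0.02893 = 0.002749 mol; V(LiOH) at equivalence = 0.002749/0.1056 = 0.02603 L.
At equivalence all the acid is converted to HCOO-; total volume = 0.02893 + 0.02603 = 0.05496 L, so [HCOO-] = 0.002749/0.05496 = 0.05002 M.
Kb = Kw/Ka = 1.0e-14 / 1.8 x 10^-4 = 5.56e-11.
[OH^-] = sqrt(Kb x [HCOO-]) = sqrt(5.56e-11 x 0.05002) = 1.67e-6 M.
pOH = 5.78, so pH = 14.00 - 5.78 = 8.22.

8.22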